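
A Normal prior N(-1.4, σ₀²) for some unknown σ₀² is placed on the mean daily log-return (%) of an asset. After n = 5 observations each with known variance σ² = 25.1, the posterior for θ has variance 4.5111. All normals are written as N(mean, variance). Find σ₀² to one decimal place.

Posterior precision equals prior precision plus data precision: 1/σ_n² = 1/σ₀² + n/σ².
So 1/σ₀² = 1/4.5111 − 5/25.1 = 0.221675 − 0.199203 = 0.022472.
Hence σ₀² = 1/0.022472 ≈ 44.5.

σ₀² = 44.5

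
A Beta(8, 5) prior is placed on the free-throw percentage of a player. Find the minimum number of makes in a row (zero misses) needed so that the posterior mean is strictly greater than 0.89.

k = 33

After k makes and 0 misses the posterior is Beta(8+k, 5), with mean (8+k)/(8+5+k).
Set (8+k)/(13+k) > 0.89 and solve: k > (0.89·13 − 8)/(1 − 0.89) = 32.455.
The smallest integer exceeding 32.455 is 33, and checking k=33: (41)/(46) = 0.8913 > 0.89.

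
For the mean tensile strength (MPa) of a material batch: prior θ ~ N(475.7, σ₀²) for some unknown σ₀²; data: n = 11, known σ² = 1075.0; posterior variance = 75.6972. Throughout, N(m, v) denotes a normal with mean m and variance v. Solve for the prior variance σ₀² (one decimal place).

σ₀² = 335.8

Posterior precision equals prior precision plus data precision: 1/σ_n² = 1/σ₀² + n/σ².
So 1/σ₀² = 1/75.6972 − 11/1075.0 = 0.013211 − 0.010233 = 0.002978.
Hence σ₀² = 1/0.002978 ≈ 335.8.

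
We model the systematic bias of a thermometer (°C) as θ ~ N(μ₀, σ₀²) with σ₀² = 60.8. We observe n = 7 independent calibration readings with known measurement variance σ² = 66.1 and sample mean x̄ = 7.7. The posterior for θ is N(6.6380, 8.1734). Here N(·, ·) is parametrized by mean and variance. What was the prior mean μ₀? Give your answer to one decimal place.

The posterior mean is a precision-weighted average: μ_n = (τ₀μ₀ + τ_data·x̄)/(τ₀+τ_data), with τ₀=1/σ₀² and τ_data=n/σ².
Here τ₀ = 1/60.8 = 0.016447 and τ_data = 7/66.1 = 0.105900, so τ_n = 0.122347.
Rearranging for μ₀: μ₀ = (μ_n·τ_n − τ_data·x̄)/τ₀ = (6.6380·0.122347 − 0.105900·7.7) / 0.016447 = -0.003291/0.016447 ≈ -0.2.

μ₀ = -0.2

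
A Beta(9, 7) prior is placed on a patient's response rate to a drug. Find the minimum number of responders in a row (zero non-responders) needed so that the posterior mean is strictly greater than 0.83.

After k responders and 0 non-responders the posterior is Beta(9+k, 7), with mean (9+k)/(9+7+k).
Set (9+k)/(16+k) > 0.83 and solve: k > (0.83·16 − 9)/(1 − 0.83) = 25.176.
The smallest integer exceeding 25.176 is 26.

k = 26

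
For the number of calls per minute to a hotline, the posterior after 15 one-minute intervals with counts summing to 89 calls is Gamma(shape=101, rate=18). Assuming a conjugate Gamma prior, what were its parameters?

A Gamma(α, β) prior (rate parametrization) on a Poisson rate with n observations summing to S gives posterior Gamma(α+S, β+n).
So α = 101 − 89 = 12 and β = 18 − 15 = 3.

Gamma(shape=12, rate=3)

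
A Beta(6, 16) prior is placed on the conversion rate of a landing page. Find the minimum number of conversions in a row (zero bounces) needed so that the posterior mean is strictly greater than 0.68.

k = 29

After k conversions and 0 bounces the posterior is Beta(6+k, 16), with mean (6+k)/(6+16+k).
Set (6+k)/(22+k) > 0.68 and solve: k > (0.68·22 − 6)/(1 − 0.68) = 28.000.
The smallest integer exceeding 28.000 is 29, and checking k=29: (35)/(51) = 0.6863 > 0.68.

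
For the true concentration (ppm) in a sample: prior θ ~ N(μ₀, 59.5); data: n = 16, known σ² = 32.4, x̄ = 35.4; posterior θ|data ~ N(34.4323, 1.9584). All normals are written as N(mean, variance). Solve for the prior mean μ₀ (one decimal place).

μ₀ = 6.0

The posterior mean is a precision-weighted average: μ_n = (τ₀μ₀ + τ_data·x̄)/(τ₀+τ_data), with τ₀=1/σ₀² and τ_data=n/σ².
Here τ₀ = 1/59.5 = 0.016807 and τ_data = 16/32.4 = 0.493827, so τ_n = 0.510634.
Rearranging for μ₀: μ₀ = (μ_n·τ_n − τ_data·x̄)/τ₀ = (34.4323·0.510634 − 0.493827·35.4) / 0.016807 = 0.100827/0.016807 ≈ 6.0.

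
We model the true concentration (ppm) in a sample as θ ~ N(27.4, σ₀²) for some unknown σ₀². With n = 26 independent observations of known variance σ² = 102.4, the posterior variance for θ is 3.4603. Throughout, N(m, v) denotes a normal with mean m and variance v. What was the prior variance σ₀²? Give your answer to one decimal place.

σ₀² = 28.5

Posterior precision equals prior precision plus data precision: 1/σ_n² = 1/σ₀² + n/σ².
So 1/σ₀² = 1/3.4603 − 26/102.4 = 0.288992 − 0.253906 = 0.035086.
Hence σ₀² = 1/0.035086 ≈ 28.5.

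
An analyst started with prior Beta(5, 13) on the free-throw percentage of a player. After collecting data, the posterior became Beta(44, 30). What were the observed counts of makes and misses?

39 makes and 17 misses

Beta is conjugate to the binomial likelihood: posterior = Beta(α+s, β+f).
So s = 44 − 5 = 39 and f = 30 − 13 = 17.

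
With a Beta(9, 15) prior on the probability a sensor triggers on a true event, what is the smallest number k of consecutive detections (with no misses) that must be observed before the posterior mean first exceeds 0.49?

k = 6

After k detections and 0 misses the posterior is Beta(9+k, 15), with mean (9+k)/(9+15+k).
Set (9+k)/(24+k) > 0.49 and solve: k > (0.49·24 − 9)/(1 − 0.49) = 5.412.
The smallest integer exceeding 5.412 is 6.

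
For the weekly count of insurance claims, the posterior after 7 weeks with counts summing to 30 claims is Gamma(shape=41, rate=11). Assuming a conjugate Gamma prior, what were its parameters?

Gamma–Poisson conjugacy: posterior shape = α + Σxᵢ, posterior rate = β + n.
So α = 41 − 30 = 11 and β = 11 − 7 = 4.

Gamma(shape=11, rate=4)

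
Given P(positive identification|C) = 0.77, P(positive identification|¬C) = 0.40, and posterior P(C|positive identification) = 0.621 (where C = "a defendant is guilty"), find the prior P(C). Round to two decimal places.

Bayes' rule in odds form gives O(C|E) = O(C)·[P(E|C)/P(E|¬C)], hence O(C) = O(C|E)/LR.
Posterior odds = 0.621/(1−0.621) = 1.6385. LR = 0.77/0.40 = 1.9250.
Prior odds = 1.6385/1.9250 = 0.8512, so P(C) = 0.8512/(1+0.8512) ≈ 0.46.

P(C) = 0.46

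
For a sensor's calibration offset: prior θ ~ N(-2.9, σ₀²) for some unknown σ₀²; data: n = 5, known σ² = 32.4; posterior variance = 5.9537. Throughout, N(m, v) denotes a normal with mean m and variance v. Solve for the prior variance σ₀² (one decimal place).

For the Normal–Normal model with known σ², precisions add: τ_n = τ₀ + n/σ².
So 1/σ₀² = 1/5.9537 − 5/32.4 = 0.167963 − 0.154321 = 0.013642.
Hence σ₀² = 1/0.013642 ≈ 73.3.

σ₀² = 73.3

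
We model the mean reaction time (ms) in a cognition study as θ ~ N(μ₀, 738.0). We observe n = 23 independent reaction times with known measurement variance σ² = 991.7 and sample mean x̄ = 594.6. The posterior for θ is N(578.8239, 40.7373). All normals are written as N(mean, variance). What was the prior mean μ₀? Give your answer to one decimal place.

The posterior mean is a precision-weighted average: μ_n = (τ₀μ₀ + τ_data·x̄)/(τ₀+τ_data), with τ₀=1/σ₀² and τ_data=n/σ².
Here τ₀ = 1/738.0 = 0.001355 and τ_data = 23/991.7 = 0.023192, so τ_n = 0.024547.
Rearranging for μ₀: μ₀ = (μ_n·τ_n − τ_data·x̄)/τ₀ = (578.8239·0.024547 − 0.023192·594.6) / 0.001355 = 0.418427/0.001355 ≈ 308.8.

μ₀ = 308.8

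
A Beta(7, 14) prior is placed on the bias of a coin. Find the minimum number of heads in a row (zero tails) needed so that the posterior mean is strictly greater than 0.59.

After k heads and 0 tails the posterior is Beta(7+k, 14), with mean (7+k)/(7+14+k).
Set (7+k)/(21+k) > 0.59 and solve: k > (0.59·21 − 7)/(1 − 0.59) = 13.146.
The smallest integer exceeding 13.146 is 14.

k = 14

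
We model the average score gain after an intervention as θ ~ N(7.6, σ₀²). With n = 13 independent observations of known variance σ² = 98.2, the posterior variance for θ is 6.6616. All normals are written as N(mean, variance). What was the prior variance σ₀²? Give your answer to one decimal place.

σ₀² = 56.4

For the Normal–Normal model with known σ², precisions add: τ_n = τ₀ + n/σ².
So 1/σ₀² = 1/6.6616 − 13/98.2 = 0.150114 − 0.132383 = 0.017731.
Hence σ₀² = 1/0.017731 ≈ 56.4.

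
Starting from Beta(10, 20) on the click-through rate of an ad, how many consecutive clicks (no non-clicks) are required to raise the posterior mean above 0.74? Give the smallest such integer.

k = 47

After k clicks and 0 non-clicks the posterior is Beta(10+k, 20), with mean (10+k)/(10+20+k).
Set (10+k)/(30+k) > 0.74 and solve: k > (0.74·30 − 10)/(1 − 0.74) = 46.923.
The smallest integer exceeding 46.923 is 47, and checking k=47: (57)/(77) = 0.7403 > 0.74.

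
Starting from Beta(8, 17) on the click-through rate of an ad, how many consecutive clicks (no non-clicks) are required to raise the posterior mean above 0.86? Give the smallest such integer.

After k clicks and 0 non-clicks the posterior is Beta(8+k, 17), with mean (8+k)/(8+17+k).
Set (8+k)/(25+k) > 0.86 and solve: k > (0.86·25 − 8)/(1 − 0.86) = 96.429.
The smallest integer exceeding 96.429 is 97, and checking k=97: (105)/(122) = 0.8607 > 0.86.

k = 97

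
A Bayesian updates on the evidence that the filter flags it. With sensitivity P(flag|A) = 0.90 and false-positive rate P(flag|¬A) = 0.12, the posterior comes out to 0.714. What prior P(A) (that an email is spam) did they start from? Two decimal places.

Bayes' rule in odds form gives O(A|E) = O(A)·[P(E|A)/P(E|¬A)], hence O(A) = O(A|E)/LR.
Posterior odds = 0.714/(1−0.714) = 2.4965. LR = 0.90/0.12 = 7.5000.
Prior odds = 2.4965/7.5000 = 0.3329, so P(A) = 0.3329/(1+0.3329) ≈ 0.25.

P(A) = 0.25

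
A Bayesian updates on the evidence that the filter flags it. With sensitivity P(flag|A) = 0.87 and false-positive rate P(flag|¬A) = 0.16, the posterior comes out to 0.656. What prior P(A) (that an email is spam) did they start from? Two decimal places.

P(A) = 0.26

In odds form, posterior odds = prior odds × likelihood ratio, so prior odds = posterior odds ÷ LR.
Posterior odds = 0.656/(1−0.656) = 1.9070. LR = 0.87/0.16 = 5.4375.
Prior odds = 1.9070/5.4375 = 0.3507, so P(A) = 0.3507/(1+0.3507) ≈ 0.26.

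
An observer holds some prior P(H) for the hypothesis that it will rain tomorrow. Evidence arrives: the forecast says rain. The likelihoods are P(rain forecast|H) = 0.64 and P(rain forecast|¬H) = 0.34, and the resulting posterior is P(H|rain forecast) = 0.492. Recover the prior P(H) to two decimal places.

P(H) = 0.34

In odds form, posterior odds = prior odds × likelihood ratio, so prior odds = posterior odds ÷ LR.
Posterior odds = 0.492/(1−0.492) = 0.9685. LR = 0.64/0.34 = 1.8824.
Prior odds = 0.9685/1.8824 = 0.5145, so P(H) = 0.5145/(1+0.5145) ≈ 0.34.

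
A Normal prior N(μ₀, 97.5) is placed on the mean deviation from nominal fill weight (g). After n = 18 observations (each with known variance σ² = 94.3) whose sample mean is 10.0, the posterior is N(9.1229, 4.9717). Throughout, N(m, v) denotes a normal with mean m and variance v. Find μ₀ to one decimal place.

μ₀ = -7.2

With known observation variance, the Normal–Normal posterior has precision τ_n = τ₀ + n/σ² and mean μ_n = (τ₀μ₀ + (n/σ²)x̄)/τ_n.
Here τ₀ = 1/97.5 = 0.010256 and τ_data = 18/94.3 = 0.190880, so τ_n = 0.201136.
Rearranging for μ₀: μ₀ = (μ_n·τ_n − τ_data·x̄)/τ₀ = (9.1229·0.201136 − 0.190880·10.0) / 0.010256 = -0.073856/0.010256 ≈ -7.2.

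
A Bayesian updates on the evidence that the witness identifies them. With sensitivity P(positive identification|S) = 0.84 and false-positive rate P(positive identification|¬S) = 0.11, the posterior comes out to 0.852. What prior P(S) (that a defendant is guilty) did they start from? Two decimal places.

P(S) = 0.43

In odds form, posterior odds = prior odds × likelihood ratio, so prior odds = posterior odds ÷ LR.
Posterior odds = 0.852/(1−0.852) = 5.7568. LR = 0.84/0.11 = 7.6364.
Prior odds = 5.7568/7.6364 = 0.7539, so P(S) = 0.7539/(1+0.7539) ≈ 0.43.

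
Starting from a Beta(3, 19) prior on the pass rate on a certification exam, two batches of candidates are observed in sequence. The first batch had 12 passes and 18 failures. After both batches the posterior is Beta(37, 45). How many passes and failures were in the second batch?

Sequential conjugate updates are equivalent to a single update on the pooled data, so total successes = posterior α − prior α and total failures = posterior β − prior β.
Total across both batches: 37−3=34 passes, 45−19=26 failures.
Subtract the first batch: 34−12=22 passes and 26−18=8 failures.

22 passes and 8 failures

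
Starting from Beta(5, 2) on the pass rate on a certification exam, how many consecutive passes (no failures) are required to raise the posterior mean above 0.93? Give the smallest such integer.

After k passes and 0 failures the posterior is Beta(5+k, 2), with mean (5+k)/(5+2+k).
Set (5+k)/(7+k) > 0.93 and solve: k > (0.93·7 − 5)/(1 − 0.93) = 21.571.
The smallest integer exceeding 21.571 is 22.

k = 22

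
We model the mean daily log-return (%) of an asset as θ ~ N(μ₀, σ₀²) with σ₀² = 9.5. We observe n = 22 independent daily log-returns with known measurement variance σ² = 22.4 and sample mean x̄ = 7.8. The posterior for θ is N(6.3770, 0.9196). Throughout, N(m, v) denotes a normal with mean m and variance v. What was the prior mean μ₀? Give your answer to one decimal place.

The posterior mean is a precision-weighted average: μ_n = (τ₀μ₀ + τ_data·x̄)/(τ₀+τ_data), with τ₀=1/σ₀² and τ_data=n/σ².
Here τ₀ = 1/9.5 = 0.105263 and τ_data = 22/22.4 = 0.982143, so τ_n = 1.087406.
Rearranging for μ₀: μ₀ = (μ_n·τ_n − τ_data·x̄)/τ₀ = (6.3770·1.087406 − 0.982143·7.8) / 0.105263 = -0.726327/0.105263 ≈ -6.9.

μ₀ = -6.9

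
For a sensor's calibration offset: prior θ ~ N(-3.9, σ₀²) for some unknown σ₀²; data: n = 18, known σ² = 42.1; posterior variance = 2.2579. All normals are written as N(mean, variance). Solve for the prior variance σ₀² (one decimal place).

For the Normal–Normal model with known σ², precisions add: τ_n = τ₀ + n/σ².
So 1/σ₀² = 1/2.2579 − 18/42.1 = 0.442889 − 0.427553 = 0.015336.
Hence σ₀² = 1/0.015336 ≈ 65.2.

σ₀² = 65.2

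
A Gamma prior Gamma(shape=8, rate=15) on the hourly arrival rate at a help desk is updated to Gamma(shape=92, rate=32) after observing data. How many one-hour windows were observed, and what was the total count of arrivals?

n = 17 one-hour windows with total 84 arrivals

A Gamma(α, β) prior (rate parametrization) on a Poisson rate with n observations summing to S gives posterior Gamma(α+S, β+n).
Matching: Σxᵢ = 92 − 8 = 84 and n = 32 − 15 = 17.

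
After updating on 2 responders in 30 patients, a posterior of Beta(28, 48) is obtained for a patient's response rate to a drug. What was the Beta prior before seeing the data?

Under Beta–binomial conjugacy the posterior parameters are (a+s, b+f).
So a = 28 − 2 = 26 and b = 48 − 28 = 20.

Beta(26, 20)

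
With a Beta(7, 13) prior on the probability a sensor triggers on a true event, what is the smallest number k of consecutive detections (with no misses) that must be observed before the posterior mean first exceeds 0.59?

k = 12

After k detections and 0 misses the posterior is Beta(7+k, 13), with mean (7+k)/(7+13+k).
Set (7+k)/(20+k) > 0.59 and solve: k > (0.59·20 − 7)/(1 − 0.59) = 11.707.
The smallest integer exceeding 11.707 is 12, and checking k=12: (19)/(32) = 0.5938 > 0.59.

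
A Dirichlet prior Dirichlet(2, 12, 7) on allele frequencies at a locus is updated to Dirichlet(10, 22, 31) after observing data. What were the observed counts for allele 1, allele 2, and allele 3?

counts (8, 10, 24)

For a Dirichlet(α) prior with multinomial counts c, the posterior is Dirichlet(α + c) componentwise.
Counts are posterior − prior componentwise: 10−2=8, 22−12=10, 31−7=24.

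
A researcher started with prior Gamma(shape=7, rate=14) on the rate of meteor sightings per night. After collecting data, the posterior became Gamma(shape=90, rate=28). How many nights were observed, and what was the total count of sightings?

Gamma–Poisson conjugacy: posterior shape = α + Σxᵢ, posterior rate = β + n.
Matching: Σxᵢ = 90 − 7 = 83 and n = 28 − 14 = 14.

n = 14 nights with total 83 sightings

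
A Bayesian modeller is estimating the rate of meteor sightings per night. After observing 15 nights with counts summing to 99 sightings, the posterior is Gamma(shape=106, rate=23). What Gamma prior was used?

Gamma(shape=7, rate=8)

A Gamma(α, β) prior (rate parametrization) on a Poisson rate with n observations summing to S gives posterior Gamma(α+S, β+n).
So α = 106 − 99 = 7 and β = 23 − 15 = 8.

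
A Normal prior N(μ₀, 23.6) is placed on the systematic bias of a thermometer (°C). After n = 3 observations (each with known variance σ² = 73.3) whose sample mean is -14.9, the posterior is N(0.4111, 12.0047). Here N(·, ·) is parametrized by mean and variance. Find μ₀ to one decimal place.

μ₀ = 15.2

With known observation variance, the Normal–Normal posterior has precision τ_n = τ₀ + n/σ² and mean μ_n = (τ₀μ₀ + (n/σ²)x̄)/τ_n.
Here τ₀ = 1/23.6 = 0.042373 and τ_data = 3/73.3 = 0.040928, so τ_n = 0.083301.
Rearranging for μ₀: μ₀ = (μ_n·τ_n − τ_data·x̄)/τ₀ = (0.4111·0.083301 − 0.040928·-14.9) / 0.042373 = 0.644072/0.042373 ≈ 15.2.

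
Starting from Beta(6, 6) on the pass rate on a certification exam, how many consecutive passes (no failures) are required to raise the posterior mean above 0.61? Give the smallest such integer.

After k passes and 0 failures the posterior is Beta(6+k, 6), with mean (6+k)/(6+6+k).
Set (6+k)/(12+k) > 0.61 and solve: k > (0.61·12 − 6)/(1 − 0.61) = 3.385.
The smallest integer exceeding 3.385 is 4, and checking k=4: (10)/(16) = 0.6250 > 0.61.

k = 4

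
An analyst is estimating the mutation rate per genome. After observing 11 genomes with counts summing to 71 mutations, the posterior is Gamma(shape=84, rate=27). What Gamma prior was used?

Gamma(shape=13, rate=16)

A Gamma(α, β) prior (rate parametrization) on a Poisson rate with n observations summing to S gives posterior Gamma(α+S, β+n).
So α = 84 − 71 = 13 and β = 27 − 11 = 16.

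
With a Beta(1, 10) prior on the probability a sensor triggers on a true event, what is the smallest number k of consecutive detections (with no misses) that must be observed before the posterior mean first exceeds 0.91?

k = 101

After k detections and 0 misses the posterior is Beta(1+k, 10), with mean (1+k)/(1+10+k).
Set (1+k)/(11+k) > 0.91 and solve: k > (0.91·11 − 1)/(1 − 0.91) = 100.111.
The smallest integer exceeding 100.111 is 101, and checking k=101: (102)/(112) = 0.9107 > 0.91.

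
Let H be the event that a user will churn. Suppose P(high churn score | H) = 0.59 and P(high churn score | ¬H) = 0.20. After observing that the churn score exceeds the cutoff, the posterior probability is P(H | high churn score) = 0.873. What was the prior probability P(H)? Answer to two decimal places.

In odds form, posterior odds = prior odds × likelihood ratio, so prior odds = posterior odds ÷ LR.
Posterior odds = 0.873/(1−0.873) = 6.8740. LR = 0.59/0.20 = 2.9500.
Prior odds = 6.8740/2.9500 = 2.3302, so P(H) = 2.3302/(1+2.3302) ≈ 0.70.

P(H) = 0.70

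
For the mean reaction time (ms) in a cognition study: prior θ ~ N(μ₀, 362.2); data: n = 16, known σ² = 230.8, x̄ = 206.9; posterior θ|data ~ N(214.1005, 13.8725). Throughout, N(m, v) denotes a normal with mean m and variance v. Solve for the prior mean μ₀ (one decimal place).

μ₀ = 394.9

The posterior mean is a precision-weighted average: μ_n = (τ₀μ₀ + τ_data·x̄)/(τ₀+τ_data), with τ₀=1/σ₀² and τ_data=n/σ².
Here τ₀ = 1/362.2 = 0.002761 and τ_data = 16/230.8 = 0.069324, so τ_n = 0.072085.
Rearranging for μ₀: μ₀ = (μ_n·τ_n − τ_data·x̄)/τ₀ = (214.1005·0.072085 − 0.069324·206.9) / 0.002761 = 1.090299/0.002761 ≈ 394.9.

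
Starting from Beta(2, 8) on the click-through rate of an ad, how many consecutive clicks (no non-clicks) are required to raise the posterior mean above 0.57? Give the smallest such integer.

After k clicks and 0 non-clicks the posterior is Beta(2+k, 8), with mean (2+k)/(2+8+k).
Set (2+k)/(10+k) > 0.57 and solve: k > (0.57·10 − 2)/(1 − 0.57) = 8.605.
The smallest integer exceeding 8.605 is 9, and checking k=9: (11)/(19) = 0.5789 > 0.57.

k = 9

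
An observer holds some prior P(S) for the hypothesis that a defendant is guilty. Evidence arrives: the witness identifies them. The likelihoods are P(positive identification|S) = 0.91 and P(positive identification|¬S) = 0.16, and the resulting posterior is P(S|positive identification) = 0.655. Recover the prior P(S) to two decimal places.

Bayes' rule in odds form gives O(S|E) = O(S)·[P(E|S)/P(E|¬S)], hence O(S) = O(S|E)/LR.
Posterior odds = 0.655/(1−0.655) = 1.8986. LR = 0.91/0.16 = 5.6875.
Prior odds = 1.8986/5.6875 = 0.3338, so P(S) = 0.3338/(1+0.3338) ≈ 0.25.

P(S) = 0.25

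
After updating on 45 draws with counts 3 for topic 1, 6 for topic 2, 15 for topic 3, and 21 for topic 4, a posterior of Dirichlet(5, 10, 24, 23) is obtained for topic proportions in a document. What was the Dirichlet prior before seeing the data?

For a Dirichlet(α) prior with multinomial counts c, the posterior is Dirichlet(α + c) componentwise.
Subtract each count from the matching posterior parameter: 5−3=2, 10−6=4, 24−15=9, 23−21=2.

Dirichlet(2, 4, 9, 2)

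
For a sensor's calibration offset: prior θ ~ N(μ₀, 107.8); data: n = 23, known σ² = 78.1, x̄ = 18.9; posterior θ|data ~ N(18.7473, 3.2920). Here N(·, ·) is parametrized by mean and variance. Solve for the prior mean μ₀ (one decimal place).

The posterior mean is a precision-weighted average: μ_n = (τ₀μ₀ + τ_data·x̄)/(τ₀+τ_data), with τ₀=1/σ₀² and τ_data=n/σ².
Here τ₀ = 1/107.8 = 0.009276 and τ_data = 23/78.1 = 0.294494, so τ_n = 0.303770.
Rearranging for μ₀: μ₀ = (μ_n·τ_n − τ_data·x̄)/τ₀ = (18.7473·0.303770 − 0.294494·18.9) / 0.009276 = 0.128931/0.009276 ≈ 13.9.

μ₀ = 13.9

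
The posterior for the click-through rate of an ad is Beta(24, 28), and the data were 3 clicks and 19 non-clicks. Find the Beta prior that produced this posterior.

Beta(21, 9)

Beta is conjugate to the binomial likelihood: posterior = Beta(a+s, b+f).
So a = 24 − 3 = 21 and b = 28 − 19 = 9.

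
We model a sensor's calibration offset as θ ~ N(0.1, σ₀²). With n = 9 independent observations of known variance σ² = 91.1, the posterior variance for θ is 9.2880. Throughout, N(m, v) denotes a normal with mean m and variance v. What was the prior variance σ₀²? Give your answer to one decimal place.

Posterior precision equals prior precision plus data precision: 1/σ_n² = 1/σ₀² + n/σ².
So 1/σ₀² = 1/9.2880 − 9/91.1 = 0.107666 − 0.098793 = 0.008873.
Hence σ₀² = 1/0.008873 ≈ 112.7.

σ₀² = 112.7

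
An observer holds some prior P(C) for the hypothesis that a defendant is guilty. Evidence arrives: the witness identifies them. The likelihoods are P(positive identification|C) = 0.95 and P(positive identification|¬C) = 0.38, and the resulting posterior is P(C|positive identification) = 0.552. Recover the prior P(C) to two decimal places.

Bayes' rule in odds form gives O(C|E) = O(C)·[P(E|C)/P(E|¬C)], hence O(C) = O(C|E)/LR.
Posterior odds = 0.552/(1−0.552) = 1.2321. LR = 0.95/0.38 = 2.5000.
Prior odds = 1.2321/2.5000 = 0.4928, so P(C) = 0.4928/(1+0.4928) ≈ 0.33.

P(C) = 0.33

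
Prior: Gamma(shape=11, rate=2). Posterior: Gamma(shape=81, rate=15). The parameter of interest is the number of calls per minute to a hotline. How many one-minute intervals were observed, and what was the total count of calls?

A Gamma(α, β) prior (rate parametrization) on a Poisson rate with n observations summing to S gives posterior Gamma(α+S, β+n).
Matching: Σxᵢ = 81 − 11 = 70 and n = 15 − 2 = 13.

n = 13 one-minute intervals with total 70 calls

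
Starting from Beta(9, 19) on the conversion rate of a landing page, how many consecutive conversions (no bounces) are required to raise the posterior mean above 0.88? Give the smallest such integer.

k = 131

After k conversions and 0 bounces the posterior is Beta(9+k, 19), with mean (9+k)/(9+19+k).
Set (9+k)/(28+k) > 0.88 and solve: k > (0.88·28 − 9)/(1 − 0.88) = 130.333.
The smallest integer exceeding 130.333 is 131, and checking k=131: (140)/(159) = 0.8805 > 0.88.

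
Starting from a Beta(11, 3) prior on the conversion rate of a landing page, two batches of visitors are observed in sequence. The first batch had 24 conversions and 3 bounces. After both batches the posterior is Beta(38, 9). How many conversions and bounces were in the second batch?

3 conversions and 3 bounces

Because Beta–binomial updating is additive in the counts, the combined data contributed (α_post−α_prior, β_post−β_prior) successes and failures.
Total across both batches: 38−11=27 conversions, 9−3=6 bounces.
Subtract the first batch: 27−24=3 conversions and 6−3=3 bounces.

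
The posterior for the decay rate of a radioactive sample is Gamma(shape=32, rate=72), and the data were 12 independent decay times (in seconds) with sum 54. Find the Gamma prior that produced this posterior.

Gamma(shape=20, rate=18)

Gamma–exponential conjugacy: posterior shape = α + n, posterior rate = β + Σtᵢ.
So α = 32 − 12 = 20 and β = 72 − 54 = 18.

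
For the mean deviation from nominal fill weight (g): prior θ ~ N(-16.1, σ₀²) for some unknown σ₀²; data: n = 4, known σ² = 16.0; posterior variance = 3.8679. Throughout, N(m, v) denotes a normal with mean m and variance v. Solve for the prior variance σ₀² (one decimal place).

σ₀² = 117.1

For the Normal–Normal model with known σ², precisions add: τ_n = τ₀ + n/σ².
So 1/σ₀² = 1/3.8679 − 4/16.0 = 0.258538 − 0.250000 = 0.008538.
Hence σ₀² = 1/0.008538 ≈ 117.1.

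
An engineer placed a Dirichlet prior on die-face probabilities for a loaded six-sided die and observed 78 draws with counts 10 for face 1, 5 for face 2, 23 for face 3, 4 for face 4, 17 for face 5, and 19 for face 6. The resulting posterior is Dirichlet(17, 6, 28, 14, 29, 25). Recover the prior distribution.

For a Dirichlet(α) prior with multinomial counts c, the posterior is Dirichlet(α + c) componentwise.
Subtract each count from the matching posterior parameter: 17−10=7, 6−5=1, 28−23=5, 14−4=10, 29−17=12, 25−19=6.

Dirichlet(7, 1, 5, 10, 12, 6)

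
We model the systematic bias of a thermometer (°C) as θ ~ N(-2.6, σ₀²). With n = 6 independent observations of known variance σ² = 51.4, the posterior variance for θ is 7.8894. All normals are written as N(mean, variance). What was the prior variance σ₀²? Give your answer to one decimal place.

σ₀² = 99.8

For the Normal–Normal model with known σ², precisions add: τ_n = τ₀ + n/σ².
So 1/σ₀² = 1/7.8894 − 6/51.4 = 0.126752 − 0.116732 = 0.010020.
Hence σ₀² = 1/0.010020 ≈ 99.8.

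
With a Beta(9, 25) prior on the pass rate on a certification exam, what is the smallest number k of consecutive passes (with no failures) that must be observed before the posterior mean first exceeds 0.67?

k = 42

After k passes and 0 failures the posterior is Beta(9+k, 25), with mean (9+k)/(9+25+k).
Set (9+k)/(34+k) > 0.67 and solve: k > (0.67·34 − 9)/(1 − 0.67) = 41.758.
The smallest integer exceeding 41.758 is 42.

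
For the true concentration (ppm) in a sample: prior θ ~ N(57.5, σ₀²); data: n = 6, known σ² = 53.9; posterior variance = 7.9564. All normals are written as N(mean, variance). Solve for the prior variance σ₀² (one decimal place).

σ₀² = 69.6

Posterior precision equals prior precision plus data precision: 1/σ_n² = 1/σ₀² + n/σ².
So 1/σ₀² = 1/7.9564 − 6/53.9 = 0.125685 − 0.111317 = 0.014368.
Hence σ₀² = 1/0.014368 ≈ 69.6.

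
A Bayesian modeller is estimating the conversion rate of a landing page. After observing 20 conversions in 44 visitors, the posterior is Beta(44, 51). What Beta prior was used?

Beta(24, 27)

Beta is conjugate to the binomial likelihood: posterior = Beta(α+s, β+f).
Subtract the data counts: 44−20=24, 51−24=27.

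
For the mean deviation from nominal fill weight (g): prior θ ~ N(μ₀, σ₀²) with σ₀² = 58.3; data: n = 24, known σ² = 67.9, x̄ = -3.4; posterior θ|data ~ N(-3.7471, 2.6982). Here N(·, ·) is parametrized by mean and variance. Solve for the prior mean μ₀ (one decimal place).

μ₀ = -10.9

With known observation variance, the Normal–Normal posterior has precision τ_n = τ₀ + n/σ² and mean μ_n = (τ₀μ₀ + (n/σ²)x̄)/τ_n.
Here τ₀ = 1/58.3 = 0.017153 and τ_data = 24/67.9 = 0.353461, so τ_n = 0.370614.
Rearranging for μ₀: μ₀ = (μ_n·τ_n − τ_data·x̄)/τ₀ = (-3.7471·0.370614 − 0.353461·-3.4) / 0.017153 = -0.186960/0.017153 ≈ -10.9.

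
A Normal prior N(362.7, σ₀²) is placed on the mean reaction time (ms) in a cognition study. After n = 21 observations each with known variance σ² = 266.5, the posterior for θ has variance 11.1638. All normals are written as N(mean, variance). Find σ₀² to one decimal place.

Posterior precision equals prior precision plus data precision: 1/σ_n² = 1/σ₀² + n/σ².
So 1/σ₀² = 1/11.1638 − 21/266.5 = 0.089575 − 0.078799 = 0.010776.
Hence σ₀² = 1/0.010776 ≈ 92.8.

σ₀² = 92.8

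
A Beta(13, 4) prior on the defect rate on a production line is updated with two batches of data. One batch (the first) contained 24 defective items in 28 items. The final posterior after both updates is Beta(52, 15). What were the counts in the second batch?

15 defective items and 7 good items

Because Beta–binomial updating is additive in the counts, the combined data contributed (α_post−α_prior, β_post−β_prior) successes and failures.
Total across both batches: 52−13=39 defective items, 15−4=11 good items.
Subtract the first batch: 39−24=15 defective items and 11−4=7 good items.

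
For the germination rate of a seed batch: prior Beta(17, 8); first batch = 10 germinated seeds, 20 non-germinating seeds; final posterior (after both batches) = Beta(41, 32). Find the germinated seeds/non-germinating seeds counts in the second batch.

14 germinated seeds and 4 non-germinating seeds

Sequential conjugate updates are equivalent to a single update on the pooled data, so total successes = posterior α − prior α and total failures = posterior β − prior β.
Total across both batches: 41−17=24 germinated seeds, 32−8=24 non-germinating seeds.
Subtract the first batch: 24−10=14 germinated seeds and 24−20=4 non-germinating seeds.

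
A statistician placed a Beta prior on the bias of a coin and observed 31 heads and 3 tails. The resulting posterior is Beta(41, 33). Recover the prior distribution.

A Beta(a, b) prior with s successes and f failures in binomial data gives a Beta(a+s, b+f) posterior.
Subtract the data counts: 41−31=10, 33−3=30.

Beta(10, 30)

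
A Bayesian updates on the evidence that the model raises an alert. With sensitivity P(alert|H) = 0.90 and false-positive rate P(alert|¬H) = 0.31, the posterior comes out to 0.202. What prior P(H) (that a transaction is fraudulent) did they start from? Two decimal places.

Bayes' rule in odds form gives O(H|E) = O(H)·[P(E|H)/P(E|¬H)], hence O(H) = O(H|E)/LR.
Posterior odds = 0.202/(1−0.202) = 0.2531. LR = 0.90/0.31 = 2.9032.
Prior odds = 0.2531/2.9032 = 0.0872, so P(H) = 0.0872/(1+0.0872) ≈ 0.08.

P(H) = 0.08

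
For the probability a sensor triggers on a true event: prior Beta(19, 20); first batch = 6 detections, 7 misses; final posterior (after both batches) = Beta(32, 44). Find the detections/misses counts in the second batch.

Sequential conjugate updates are equivalent to a single update on the pooled data, so total successes = posterior α − prior α and total failures = posterior β − prior β.
Total across both batches: 32−19=13 detections, 44−20=24 misses.
Subtract the first batch: 13−6=7 detections and 24−7=17 misses.

7 detections and 17 misses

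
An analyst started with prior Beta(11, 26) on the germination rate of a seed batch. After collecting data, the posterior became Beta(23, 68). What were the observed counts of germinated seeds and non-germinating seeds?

A Beta(α, β) prior with s successes and f failures in binomial data gives a Beta(α+s, β+f) posterior.
So s = 23 − 11 = 12 and f = 68 − 26 = 42.

12 germinated seeds and 42 non-germinating seeds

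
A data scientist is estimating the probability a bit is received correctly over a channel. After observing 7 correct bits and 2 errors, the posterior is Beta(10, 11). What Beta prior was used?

A Beta(a, b) prior with s successes and f failures in binomial data gives a Beta(a+s, b+f) posterior.
Subtract the data counts: 10−7=3, 11−2=9.

Beta(3, 9)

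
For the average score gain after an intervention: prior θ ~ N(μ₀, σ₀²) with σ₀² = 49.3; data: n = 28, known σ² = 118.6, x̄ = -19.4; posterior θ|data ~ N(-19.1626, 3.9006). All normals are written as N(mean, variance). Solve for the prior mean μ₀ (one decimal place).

μ₀ = -16.4

With known observation variance, the Normal–Normal posterior has precision τ_n = τ₀ + n/σ² and mean μ_n = (τ₀μ₀ + (n/σ²)x̄)/τ_n.
Here τ₀ = 1/49.3 = 0.020284 and τ_data = 28/118.6 = 0.236088, so τ_n = 0.256372.
Rearranging for μ₀: μ₀ = (μ_n·τ_n − τ_data·x̄)/τ₀ = (-19.1626·0.256372 − 0.236088·-19.4) / 0.020284 = -0.332647/0.020284 ≈ -16.4.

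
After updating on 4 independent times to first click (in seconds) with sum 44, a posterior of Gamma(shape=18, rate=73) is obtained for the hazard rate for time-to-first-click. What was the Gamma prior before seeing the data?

Gamma(shape=14, rate=29)

Gamma–exponential conjugacy: posterior shape = α + n, posterior rate = β + Σtᵢ.
So α = 18 − 4 = 14 and β = 73 − 44 = 29.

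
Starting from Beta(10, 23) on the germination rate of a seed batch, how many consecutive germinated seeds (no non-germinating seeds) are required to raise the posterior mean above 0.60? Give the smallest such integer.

k = 25

After k germinated seeds and 0 non-germinating seeds the posterior is Beta(10+k, 23), with mean (10+k)/(10+23+k).
Set (10+k)/(33+k) > 0.60 and solve: k > (0.60·33 − 10)/(1 − 0.60) = 24.500.
The smallest integer exceeding 24.500 is 25.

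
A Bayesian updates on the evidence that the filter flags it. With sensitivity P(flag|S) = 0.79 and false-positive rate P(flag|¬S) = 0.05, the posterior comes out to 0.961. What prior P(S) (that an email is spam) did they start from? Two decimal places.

Bayes' rule in odds form gives O(S|E) = O(S)·[P(E|S)/P(E|¬S)], hence O(S) = O(S|E)/LR.
Posterior odds = 0.961/(1−0.961) = 24.6410. LR = 0.79/0.05 = 15.8000.
Prior odds = 24.6410/15.8000 = 1.5596, so P(S) = 1.5596/(1+1.5596) ≈ 0.61.

P(S) = 0.61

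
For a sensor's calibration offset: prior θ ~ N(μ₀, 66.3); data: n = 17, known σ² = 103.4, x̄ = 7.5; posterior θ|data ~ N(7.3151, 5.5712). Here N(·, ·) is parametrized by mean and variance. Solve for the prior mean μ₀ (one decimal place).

With known observation variance, the Normal–Normal posterior has precision τ_n = τ₀ + n/σ² and mean μ_n = (τ₀μ₀ + (n/σ²)x̄)/τ_n.
Here τ₀ = 1/66.3 = 0.015083 and τ_data = 17/103.4 = 0.164410, so τ_n = 0.179493.
Rearranging for μ₀: μ₀ = (μ_n·τ_n − τ_data·x̄)/τ₀ = (7.3151·0.179493 − 0.164410·7.5) / 0.015083 = 0.079934/0.015083 ≈ 5.3.

μ₀ = 5.3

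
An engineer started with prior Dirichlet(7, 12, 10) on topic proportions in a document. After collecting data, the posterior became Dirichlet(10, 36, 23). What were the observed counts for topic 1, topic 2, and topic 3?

For a Dirichlet(α) prior with multinomial counts c, the posterior is Dirichlet(α + c) componentwise.
Counts are posterior − prior componentwise: 10−7=3, 36−12=24, 23−10=13.

counts (3, 24, 13)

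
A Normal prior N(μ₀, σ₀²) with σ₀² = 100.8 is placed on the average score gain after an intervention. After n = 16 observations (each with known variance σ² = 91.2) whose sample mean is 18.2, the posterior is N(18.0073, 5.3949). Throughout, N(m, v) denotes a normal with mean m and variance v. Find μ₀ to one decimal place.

μ₀ = 14.6

With known observation variance, the Normal–Normal posterior has precision τ_n = τ₀ + n/σ² and mean μ_n = (τ₀μ₀ + (n/σ²)x̄)/τ_n.
Here τ₀ = 1/100.8 = 0.009921 and τ_data = 16/91.2 = 0.175439, so τ_n = 0.185360.
Rearranging for μ₀: μ₀ = (μ_n·τ_n − τ_data·x̄)/τ₀ = (18.0073·0.185360 − 0.175439·18.2) / 0.009921 = 0.144843/0.009921 ≈ 14.6.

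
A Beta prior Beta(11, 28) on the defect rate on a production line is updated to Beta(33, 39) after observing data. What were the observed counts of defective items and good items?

A Beta(α, β) prior with s successes and f failures in binomial data gives a Beta(α+s, β+f) posterior.
Match parameters: s=33−11=22, f=39−28=11.

22 defective items and 11 good items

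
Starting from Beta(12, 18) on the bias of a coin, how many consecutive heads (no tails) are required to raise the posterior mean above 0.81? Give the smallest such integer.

After k heads and 0 tails the posterior is Beta(12+k, 18), with mean (12+k)/(12+18+k).
Set (12+k)/(30+k) > 0.81 and solve: k > (0.81·30 − 12)/(1 − 0.81) = 64.737.
The smallest integer exceeding 64.737 is 65.

k = 65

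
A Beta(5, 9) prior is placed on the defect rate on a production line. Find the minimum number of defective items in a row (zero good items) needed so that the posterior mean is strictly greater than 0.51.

k = 5

After k defective items and 0 good items the posterior is Beta(5+k, 9), with mean (5+k)/(5+9+k).
Set (5+k)/(14+k) > 0.51 and solve: k > (0.51·14 − 5)/(1 − 0.51) = 4.367.
The smallest integer exceeding 4.367 is 5.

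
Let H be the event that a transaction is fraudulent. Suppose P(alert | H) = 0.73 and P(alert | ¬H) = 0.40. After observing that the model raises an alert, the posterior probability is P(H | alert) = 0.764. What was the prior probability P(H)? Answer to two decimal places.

P(H) = 0.64

Bayes' rule in odds form gives O(H|E) = O(H)·[P(E|H)/P(E|¬H)], hence O(H) = O(H|E)/LR.
Posterior odds = 0.764/(1−0.764) = 3.2373. LR = 0.73/0.40 = 1.8250.
Prior odds = 3.2373/1.8250 = 1.7739, so P(H) = 1.7739/(1+1.7739) ≈ 0.64.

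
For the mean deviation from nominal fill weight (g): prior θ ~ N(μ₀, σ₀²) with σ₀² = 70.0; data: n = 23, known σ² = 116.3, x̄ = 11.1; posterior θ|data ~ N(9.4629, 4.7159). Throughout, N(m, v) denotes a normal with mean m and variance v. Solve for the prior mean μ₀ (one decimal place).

μ₀ = -13.2

The posterior mean is a precision-weighted average: μ_n = (τ₀μ₀ + τ_data·x̄)/(τ₀+τ_data), with τ₀=1/σ₀² and τ_data=n/σ².
Here τ₀ = 1/70.0 = 0.014286 and τ_data = 23/116.3 = 0.197764, so τ_n = 0.212050.
Rearranging for μ₀: μ₀ = (μ_n·τ_n − τ_data·x̄)/τ₀ = (9.4629·0.212050 − 0.197764·11.1) / 0.014286 = -0.188572/0.014286 ≈ -13.2.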